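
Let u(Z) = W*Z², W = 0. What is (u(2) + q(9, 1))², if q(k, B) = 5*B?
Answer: 25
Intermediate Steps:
u(Z) = 0 (u(Z) = 0*Z² = 0)
(u(2) + q(9, 1))² = (0 + 5*1)² = (0 + 5)² = 5² = 25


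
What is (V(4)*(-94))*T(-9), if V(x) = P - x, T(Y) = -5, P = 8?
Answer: 1880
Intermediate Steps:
V(x) = 8 - x
(V(4)*(-94))*T(-9) = ((8 - 1*4)*(-94))*(-5) = ((8 - 4)*(-94))*(-5) = (4*(-94))*(-5) = -376*(-5) = 1880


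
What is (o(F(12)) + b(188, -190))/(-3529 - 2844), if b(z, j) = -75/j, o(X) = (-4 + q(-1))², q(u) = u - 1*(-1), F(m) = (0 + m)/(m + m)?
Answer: -623/242174 ≈ -0.0025725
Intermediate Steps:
F(m) = ½ (F(m) = m/((2*m)) = m*(1/(2*m)) = ½)
q(u) = 1 + u (q(u) = u + 1 = 1 + u)
o(X) = 16 (o(X) = (-4 + (1 - 1))² = (-4 + 0)² = (-4)² = 16)
(o(F(12)) + b(188, -190))/(-3529 - 2844) = (16 - 75/(-190))/(-3529 - 2844) = (16 - 75*(-1/190))/(-6373) = (16 + 15/38)*(-1/6373) = (623/38)*(-1/6373) = -623/242174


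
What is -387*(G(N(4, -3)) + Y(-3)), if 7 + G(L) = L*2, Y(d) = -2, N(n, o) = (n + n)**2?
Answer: -46053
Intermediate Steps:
N(n, o) = 4*n**2 (N(n, o) = (2*n)**2 = 4*n**2)
G(L) = -7 + 2*L (G(L) = -7 + L*2 = -7 + 2*L)
-387*(G(N(4, -3)) + Y(-3)) = -387*((-7 + 2*(4*4**2)) - 2) = -387*((-7 + 2*(4*16)) - 2) = -387*((-7 + 2*64) - 2) = -387*((-7 + 128) - 2) = -387*(121 - 2) = -387*119 = -46053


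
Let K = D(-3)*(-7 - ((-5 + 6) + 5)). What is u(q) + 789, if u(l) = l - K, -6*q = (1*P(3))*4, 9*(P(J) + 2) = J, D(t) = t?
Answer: 6760/9 ≈ 751.11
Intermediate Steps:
P(J) = -2 + J/9
q = 10/9 (q = -1*(-2 + (1/9)*3)*4/6 = -1*(-2 + 1/3)*4/6 = -1*(-5/3)*4/6 = -(-5)*4/18 = -1/6*(-20/3) = 10/9 ≈ 1.1111)
K = 39 (K = -3*(-7 - ((-5 + 6) + 5)) = -3*(-7 - (1 + 5)) = -3*(-7 - 1*6) = -3*(-7 - 6) = -3*(-13) = 39)
u(l) = -39 + l (u(l) = l - 1*39 = l - 39 = -39 + l)
u(q) + 789 = (-39 + 10/9) + 789 = -341/9 + 789 = 6760/9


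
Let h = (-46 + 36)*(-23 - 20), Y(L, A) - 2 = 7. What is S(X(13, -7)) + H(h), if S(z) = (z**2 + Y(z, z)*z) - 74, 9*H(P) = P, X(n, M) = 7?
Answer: 772/9 ≈ 85.778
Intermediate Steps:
Y(L, A) = 9 (Y(L, A) = 2 + 7 = 9)
h = 430 (h = -10*(-43) = 430)
H(P) = P/9
S(z) = -74 + z**2 + 9*z (S(z) = (z**2 + 9*z) - 74 = -74 + z**2 + 9*z)
S(X(13, -7)) + H(h) = (-74 + 7**2 + 9*7) + (1/9)*430 = (-74 + 49 + 63) + 430/9 = 38 + 430/9 = 772/9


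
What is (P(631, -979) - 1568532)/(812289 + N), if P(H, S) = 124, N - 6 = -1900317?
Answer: 784204/544011 ≈ 1.4415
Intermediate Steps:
N = -1900311 (N = 6 - 1900317 = -1900311)
(P(631, -979) - 1568532)/(812289 + N) = (124 - 1568532)/(812289 - 1900311) = -1568408/(-1088022) = -1568408*(-1/1088022) = 784204/544011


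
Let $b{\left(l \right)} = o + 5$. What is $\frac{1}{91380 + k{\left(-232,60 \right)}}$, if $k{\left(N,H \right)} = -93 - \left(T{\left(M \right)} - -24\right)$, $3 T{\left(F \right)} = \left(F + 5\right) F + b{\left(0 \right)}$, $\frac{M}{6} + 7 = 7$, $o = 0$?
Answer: $\frac{3}{273784} \approx 1.0958 \cdot 10^{-5}$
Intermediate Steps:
$M = 0$ ($M = -42 + 6 \cdot 7 = -42 + 42 = 0$)
$b{\left(l \right)} = 5$ ($b{\left(l \right)} = 0 + 5 = 5$)
$T{\left(F \right)} = \frac{5}{3} + \frac{F \left(5 + F\right)}{3}$ ($T{\left(F \right)} = \frac{\left(F + 5\right) F + 5}{3} = \frac{\left(5 + F\right) F + 5}{3} = \frac{F \left(5 + F\right) + 5}{3} = \frac{5 + F \left(5 + F\right)}{3} = \frac{5}{3} + \frac{F \left(5 + F\right)}{3}$)
$k{\left(N,H \right)} = - \frac{356}{3}$ ($k{\left(N,H \right)} = -93 - \left(\left(\frac{5}{3} + \frac{0^{2}}{3} + \frac{5}{3} \cdot 0\right) - -24\right) = -93 - \left(\left(\frac{5}{3} + \frac{1}{3} \cdot 0 + 0\right) + 24\right) = -93 - \left(\left(\frac{5}{3} + 0 + 0\right) + 24\right) = -93 - \left(\frac{5}{3} + 24\right) = -93 - \frac{77}{3} = - \frac{356}{3}$)
$\frac{1}{91380 + k{\left(-232,60 \right)}} = \frac{1}{91380 - \frac{356}{3}} = \frac{1}{\frac{273784}{3}} = \frac{3}{273784}$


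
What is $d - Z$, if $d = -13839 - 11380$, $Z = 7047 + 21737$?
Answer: $-54003$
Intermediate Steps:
$Z = 28784$
$d = -25219$ ($d = -13839 - 11380 = -25219$)
$d - Z = -25219 - 28784 = -54003$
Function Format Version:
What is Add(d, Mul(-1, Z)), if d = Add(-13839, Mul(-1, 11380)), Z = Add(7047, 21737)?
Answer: -54003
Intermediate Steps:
Z = 28784
d = -25219 (d = Add(-13839, -11380) = -25219)
Add(d, Mul(-1, Z)) = Add(-25219, Mul(-1, 28784)) = Add(-25219, -28784) = -54003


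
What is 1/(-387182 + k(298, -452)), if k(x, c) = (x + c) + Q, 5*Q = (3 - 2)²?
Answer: -5/1936679 ≈ -2.5817e-6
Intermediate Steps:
Q = ⅕ (Q = (3 - 2)²/5 = (⅕)*1² = (⅕)*1 = ⅕ ≈ 0.20000)
k(x, c) = ⅕ + c + x (k(x, c) = (x + c) + ⅕ = (c + x) + ⅕ = ⅕ + c + x)
1/(-387182 + k(298, -452)) = 1/(-387182 + (⅕ - 452 + 298)) = 1/(-387182 - 769/5) = 1/(-1936679/5) = -5/1936679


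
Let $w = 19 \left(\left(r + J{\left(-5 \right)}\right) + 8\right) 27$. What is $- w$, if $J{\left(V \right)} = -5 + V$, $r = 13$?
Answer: $-5643$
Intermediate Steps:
$w = 5643$ ($w = 19 \left(\left(13 - 10\right) + 8\right) 27 = 19 \left(3 + 8\right) 27 = 19 \cdot 11 \cdot 27 = 209 \cdot 27 = 5643$)
$- w = \left(-1\right) 5643 = -5643$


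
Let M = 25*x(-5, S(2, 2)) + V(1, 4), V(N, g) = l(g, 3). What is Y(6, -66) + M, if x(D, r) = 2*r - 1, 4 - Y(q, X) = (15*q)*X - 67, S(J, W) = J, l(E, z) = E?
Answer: 6090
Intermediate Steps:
Y(q, X) = 71 - 15*X*q (Y(q, X) = 4 - ((15*q)*X - 67) = 4 - (15*X*q - 67) = 4 - (-67 + 15*X*q) = 4 + (67 - 15*X*q) = 71 - 15*X*q)
V(N, g) = g
x(D, r) = -1 + 2*r
M = 79 (M = 25*(-1 + 2*2) + 4 = 25*(-1 + 4) + 4 = 25*3 + 4 = 75 + 4 = 79)
Y(6, -66) + M = (71 - 15*(-66)*6) + 79 = (71 + 5940) + 79 = 6011 + 79 = 6090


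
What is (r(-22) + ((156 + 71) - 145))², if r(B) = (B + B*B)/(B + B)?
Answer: 20449/4 ≈ 5112.3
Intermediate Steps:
r(B) = (B + B²)/(2*B) (r(B) = (B + B²)/((2*B)) = (B + B²)*(1/(2*B)) = (B + B²)/(2*B))
(r(-22) + ((156 + 71) - 145))² = ((½ + (½)*(-22)) + ((156 + 71) - 145))² = ((½ - 11) + (227 - 145))² = (-21/2 + 82)² = (143/2)² = 20449/4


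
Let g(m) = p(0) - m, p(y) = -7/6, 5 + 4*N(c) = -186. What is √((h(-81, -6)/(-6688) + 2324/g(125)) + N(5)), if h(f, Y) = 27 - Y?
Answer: I*√876138920402/115064 ≈ 8.1348*I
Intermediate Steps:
N(c) = -191/4 (N(c) = -5/4 + (¼)*(-186) = -5/4 - 93/2 = -191/4)
p(y) = -7/6 (p(y) = -7*⅙ = -7/6)
g(m) = -7/6 - m
√((h(-81, -6)/(-6688) + 2324/g(125)) + N(5)) = √(((27 - 1*(-6))/(-6688) + 2324/(-7/6 - 1*125)) - 191/4) = √(((27 + 6)*(-1/6688) + 2324/(-7/6 - 125)) - 191/4) = √((33*(-1/6688) + 2324/(-757/6)) - 191/4) = √((-3/608 + 2324*(-6/757)) - 191/4) = √((-3/608 - 13944/757) - 191/4) = √(-8480223/460256 - 191/4) = √(-30457447/460256) = I*√876138920402/115064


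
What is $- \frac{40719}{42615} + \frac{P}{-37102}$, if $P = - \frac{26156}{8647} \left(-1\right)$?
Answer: $- \frac{167495188367}{175279316145} \approx -0.95559$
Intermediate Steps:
$P = \frac{26156}{8647}$ ($P = \left(-26156\right) \frac{1}{8647} \left(-1\right) = \left(- \frac{26156}{8647}\right) \left(-1\right) = \frac{26156}{8647} \approx 3.0249$)
$- \frac{40719}{42615} + \frac{P}{-37102} = - \frac{40719}{42615} + \frac{26156}{8647 \left(-37102\right)} = \left(-40719\right) \frac{1}{42615} + \frac{26156}{8647} \left(- \frac{1}{37102}\right) = - \frac{13573}{14205} - \frac{1006}{12339269} = - \frac{167495188367}{175279316145}$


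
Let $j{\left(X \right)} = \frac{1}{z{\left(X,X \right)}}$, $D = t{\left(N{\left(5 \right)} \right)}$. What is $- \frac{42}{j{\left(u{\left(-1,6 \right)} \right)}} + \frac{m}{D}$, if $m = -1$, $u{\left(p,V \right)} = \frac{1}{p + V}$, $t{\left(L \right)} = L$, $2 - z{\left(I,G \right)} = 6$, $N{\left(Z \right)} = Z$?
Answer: $\frac{839}{5} \approx 167.8$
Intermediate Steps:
$z{\left(I,G \right)} = -4$ ($z{\left(I,G \right)} = 2 - 6 = -4$)
$u{\left(p,V \right)} = \frac{1}{V + p}$
$D = 5$
$j{\left(X \right)} = - \frac{1}{4}$ ($j{\left(X \right)} = \frac{1}{-4} = - \frac{1}{4}$)
$- \frac{42}{j{\left(u{\left(-1,6 \right)} \right)}} + \frac{m}{D} = - \frac{42}{- \frac{1}{4}} - \frac{1}{5} = \left(-42\right) \left(-4\right) - \frac{1}{5} = 168 - \frac{1}{5} = \frac{839}{5}$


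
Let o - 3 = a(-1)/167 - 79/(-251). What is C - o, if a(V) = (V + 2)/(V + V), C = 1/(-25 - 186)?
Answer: -58665241/17688974 ≈ -3.3165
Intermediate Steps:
C = -1/211 (C = 1/(-211) = -1/211 ≈ -0.0047393)
a(V) = (2 + V)/(2*V) (a(V) = (2 + V)/((2*V)) = (2 + V)*(1/(2*V)) = (2 + V)/(2*V))
o = 277637/83834 (o = 3 + (((½)*(2 - 1)/(-1))/167 - 79/(-251)) = 3 + (((½)*(-1)*1)*(1/167) - 79*(-1/251)) = 3 + (-½*1/167 + 79/251) = 3 + (-1/334 + 79/251) = 3 + 26135/83834 = 277637/83834 ≈ 3.3117)
C - o = -1/211 - 1*277637/83834 = -1/211 - 277637/83834 = -58665241/17688974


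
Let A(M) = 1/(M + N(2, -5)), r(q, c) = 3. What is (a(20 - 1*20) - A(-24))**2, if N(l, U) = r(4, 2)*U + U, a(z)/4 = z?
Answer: 1/1936 ≈ 0.00051653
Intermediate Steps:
a(z) = 4*z
N(l, U) = 4*U (N(l, U) = 3*U + U = 4*U)
A(M) = 1/(-20 + M) (A(M) = 1/(M + 4*(-5)) = 1/(M - 20) = 1/(-20 + M))
(a(20 - 1*20) - A(-24))**2 = (4*(20 - 1*20) - 1/(-20 - 24))**2 = (4*(20 - 20) - 1/(-44))**2 = (4*0 - 1*(-1/44))**2 = (0 + 1/44)**2 = (1/44)**2 = 1/1936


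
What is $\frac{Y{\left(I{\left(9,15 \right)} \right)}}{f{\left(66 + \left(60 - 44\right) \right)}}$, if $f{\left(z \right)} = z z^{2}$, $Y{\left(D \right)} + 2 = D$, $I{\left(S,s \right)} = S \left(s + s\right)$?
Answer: $\frac{67}{137842} \approx 0.00048606$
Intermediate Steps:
$I{\left(S,s \right)} = 2 S s$ ($I{\left(S,s \right)} = S 2 s = 2 S s$)
$Y{\left(D \right)} = -2 + D$
$f{\left(z \right)} = z^{3}$
$\frac{Y{\left(I{\left(9,15 \right)} \right)}}{f{\left(66 + \left(60 - 44\right) \right)}} = \frac{-2 + 2 \cdot 9 \cdot 15}{\left(66 + \left(60 - 44\right)\right)^{3}} = \frac{-2 + 270}{\left(66 + \left(60 - 44\right)\right)^{3}} = \frac{268}{\left(66 + 16\right)^{3}} = \frac{268}{82^{3}} = \frac{268}{551368} = 268 \cdot \frac{1}{551368} = \frac{67}{137842}$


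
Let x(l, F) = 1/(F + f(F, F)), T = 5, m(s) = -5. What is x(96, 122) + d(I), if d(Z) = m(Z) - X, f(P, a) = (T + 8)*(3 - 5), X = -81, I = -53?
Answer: 7297/96 ≈ 76.010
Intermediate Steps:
f(P, a) = -26 (f(P, a) = (5 + 8)*(3 - 5) = 13*(-2) = -26)
d(Z) = 76 (d(Z) = -5 - 1*(-81) = -5 + 81 = 76)
x(l, F) = 1/(-26 + F) (x(l, F) = 1/(F - 26) = 1/(-26 + F))
x(96, 122) + d(I) = 1/(-26 + 122) + 76 = 1/96 + 76 = 7297/96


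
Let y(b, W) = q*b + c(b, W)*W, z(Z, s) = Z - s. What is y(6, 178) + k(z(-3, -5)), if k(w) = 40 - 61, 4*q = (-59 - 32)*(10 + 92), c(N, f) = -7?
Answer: -15190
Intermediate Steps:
q = -4641/2 (q = ((-59 - 32)*(10 + 92))/4 = (-91*102)/4 = (¼)*(-9282) = -4641/2 ≈ -2320.5)
k(w) = -21
y(b, W) = -7*W - 4641*b/2 (y(b, W) = -4641*b/2 - 7*W = -7*W - 4641*b/2)
y(6, 178) + k(z(-3, -5)) = (-7*178 - 4641/2*6) - 21 = (-1246 - 13923) - 21 = -15169 - 21 = -15190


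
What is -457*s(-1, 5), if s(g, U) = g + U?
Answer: -1828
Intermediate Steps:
s(g, U) = U + g
-457*s(-1, 5) = -457*(5 - 1) = -457*4 = -1828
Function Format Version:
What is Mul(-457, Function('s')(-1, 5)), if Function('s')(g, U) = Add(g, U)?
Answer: -1828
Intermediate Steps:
Function('s')(g, U) = Add(U, g)
Mul(-457, Function('s')(-1, 5)) = Mul(-457, Add(5, -1)) = Mul(-457, 4) = -1828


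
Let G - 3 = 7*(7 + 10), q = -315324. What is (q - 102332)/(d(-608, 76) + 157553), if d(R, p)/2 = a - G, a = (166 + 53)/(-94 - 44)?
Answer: -4803044/1809017 ≈ -2.6551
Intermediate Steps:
G = 122 (G = 3 + 7*(7 + 10) = 3 + 7*17 = 3 + 119 = 122)
a = -73/46 (a = 219/(-138) = 219*(-1/138) = -73/46 ≈ -1.5870)
d(R, p) = -5685/23 (d(R, p) = 2*(-73/46 - 1*122) = 2*(-73/46 - 122) = 2*(-5685/46) = -5685/23)
(q - 102332)/(d(-608, 76) + 157553) = (-315324 - 102332)/(-5685/23 + 157553) = -417656/3618034/23 = -417656*23/3618034 = -4803044/1809017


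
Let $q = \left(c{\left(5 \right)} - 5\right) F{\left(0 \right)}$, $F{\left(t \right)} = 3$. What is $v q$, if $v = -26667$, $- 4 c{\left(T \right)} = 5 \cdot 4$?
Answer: $800010$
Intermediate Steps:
$c{\left(T \right)} = -5$ ($c{\left(T \right)} = - \frac{5 \cdot 4}{4} = \left(- \frac{1}{4}\right) 20 = -5$)
$q = -30$ ($q = \left(-5 - 5\right) 3 = \left(-10\right) 3 = -30$)
$v q = \left(-26667\right) \left(-30\right) = 800010$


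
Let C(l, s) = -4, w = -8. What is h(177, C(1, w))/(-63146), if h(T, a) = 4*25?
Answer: -50/31573 ≈ -0.0015836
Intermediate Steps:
h(T, a) = 100
h(177, C(1, w))/(-63146) = 100/(-63146) = 100*(-1/63146) = -50/31573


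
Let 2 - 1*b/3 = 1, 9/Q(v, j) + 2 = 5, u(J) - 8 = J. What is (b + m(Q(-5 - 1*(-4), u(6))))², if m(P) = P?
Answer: 36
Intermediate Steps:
u(J) = 8 + J
Q(v, j) = 3 (Q(v, j) = 9/(-2 + 5) = 9/3 = 9*(⅓) = 3)
b = 3 (b = 6 - 3*1 = 6 - 3 = 3)
(b + m(Q(-5 - 1*(-4), u(6))))² = (3 + 3)² = 6² = 36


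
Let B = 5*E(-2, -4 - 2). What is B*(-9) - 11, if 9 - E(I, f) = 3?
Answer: -281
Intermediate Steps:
E(I, f) = 6 (E(I, f) = 9 - 1*3 = 9 - 3 = 6)
B = 30 (B = 5*6 = 30)
B*(-9) - 11 = 30*(-9) - 11 = -270 - 11 = -281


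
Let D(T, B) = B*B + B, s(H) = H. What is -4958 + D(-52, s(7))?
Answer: -4902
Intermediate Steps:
D(T, B) = B + B**2 (D(T, B) = B**2 + B = B + B**2)
-4958 + D(-52, s(7)) = -4958 + 7*(1 + 7) = -4958 + 7*8 = -4958 + 56 = -4902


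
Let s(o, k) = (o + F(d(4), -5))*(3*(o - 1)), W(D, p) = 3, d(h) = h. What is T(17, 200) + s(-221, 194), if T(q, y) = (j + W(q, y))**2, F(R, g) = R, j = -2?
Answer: 144523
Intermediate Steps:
T(q, y) = 1 (T(q, y) = (-2 + 3)**2 = 1**2 = 1)
s(o, k) = (-3 + 3*o)*(4 + o) (s(o, k) = (o + 4)*(3*(o - 1)) = (4 + o)*(3*(-1 + o)) = (4 + o)*(-3 + 3*o) = (-3 + 3*o)*(4 + o))
T(17, 200) + s(-221, 194) = 1 + (-12 + 3*(-221)**2 + 9*(-221)) = 1 + (-12 + 3*48841 - 1989) = 1 + (-12 + 146523 - 1989) = 1 + 144522 = 144523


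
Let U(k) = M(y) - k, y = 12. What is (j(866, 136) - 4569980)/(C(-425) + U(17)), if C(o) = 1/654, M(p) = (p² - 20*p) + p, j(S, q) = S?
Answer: 2988200556/66053 ≈ 45239.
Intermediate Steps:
M(p) = p² - 19*p
C(o) = 1/654
U(k) = -84 - k (U(k) = 12*(-19 + 12) - k = 12*(-7) - k = -84 - k)
(j(866, 136) - 4569980)/(C(-425) + U(17)) = (866 - 4569980)/(1/654 + (-84 - 1*17)) = -4569114/(1/654 + (-84 - 17)) = -4569114/(1/654 - 101) = -4569114/(-66053/654) = -4569114*(-654/66053) = 2988200556/66053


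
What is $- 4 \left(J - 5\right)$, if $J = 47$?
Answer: $-168$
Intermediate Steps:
$- 4 \left(J - 5\right) = - 4 \left(47 - 5\right) = \left(-4\right) 42 = -168$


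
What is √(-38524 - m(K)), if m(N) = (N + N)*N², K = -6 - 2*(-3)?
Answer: 2*I*√9631 ≈ 196.28*I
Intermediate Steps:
K = 0 (K = -6 + 6 = 0)
m(N) = 2*N³ (m(N) = (2*N)*N² = 2*N³)
√(-38524 - m(K)) = √(-38524 - 2*0³) = √(-38524 - 2*0) = √(-38524 - 1*0) = √(-38524 + 0) = √(-38524) = 2*I*√9631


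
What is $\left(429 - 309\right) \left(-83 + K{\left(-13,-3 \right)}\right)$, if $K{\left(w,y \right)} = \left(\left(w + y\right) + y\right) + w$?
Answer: $-13800$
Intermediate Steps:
$K{\left(w,y \right)} = 2 w + 2 y$ ($K{\left(w,y \right)} = \left(w + 2 y\right) + w = 2 w + 2 y$)
$\left(429 - 309\right) \left(-83 + K{\left(-13,-3 \right)}\right) = \left(429 - 309\right) \left(-83 + \left(2 \left(-13\right) + 2 \left(-3\right)\right)\right) = 120 \left(-83 - 32\right) = 120 \left(-115\right) = -13800$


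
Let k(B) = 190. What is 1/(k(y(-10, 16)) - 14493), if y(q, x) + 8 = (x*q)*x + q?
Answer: -1/14303 ≈ -6.9915e-5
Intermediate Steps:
y(q, x) = -8 + q + q*x² (y(q, x) = -8 + ((x*q)*x + q) = -8 + ((q*x)*x + q) = -8 + (q*x² + q) = -8 + (q + q*x²) = -8 + q + q*x²)
1/(k(y(-10, 16)) - 14493) = 1/(190 - 14493) = 1/(-14303) = -1/14303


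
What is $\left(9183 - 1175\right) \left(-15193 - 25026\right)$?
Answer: $-322073752$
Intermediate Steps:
$\left(9183 - 1175\right) \left(-15193 - 25026\right) = 8008 \left(-40219\right) = -322073752$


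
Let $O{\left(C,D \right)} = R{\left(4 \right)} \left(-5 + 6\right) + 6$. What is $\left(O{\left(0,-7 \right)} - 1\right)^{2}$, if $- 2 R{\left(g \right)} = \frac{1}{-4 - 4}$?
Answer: $\frac{6561}{256} \approx 25.629$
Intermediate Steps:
$R{\left(g \right)} = \frac{1}{16}$ ($R{\left(g \right)} = - \frac{1}{2 \left(-4 - 4\right)} = - \frac{1}{2 \left(-8\right)} = \left(- \frac{1}{2}\right) \left(- \frac{1}{8}\right) = \frac{1}{16}$)
$O{\left(C,D \right)} = \frac{97}{16}$ ($O{\left(C,D \right)} = \frac{-5 + 6}{16} + 6 = \frac{1}{16} \cdot 1 + 6 = \frac{1}{16} + 6 = \frac{97}{16}$)
$\left(O{\left(0,-7 \right)} - 1\right)^{2} = \left(\frac{97}{16} - 1\right)^{2} = \left(\frac{81}{16}\right)^{2} = \frac{6561}{256}$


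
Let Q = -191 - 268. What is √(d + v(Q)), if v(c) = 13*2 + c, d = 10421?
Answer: 2*√2497 ≈ 99.940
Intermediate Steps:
Q = -459
v(c) = 26 + c
√(d + v(Q)) = √(10421 + (26 - 459)) = √(10421 - 433) = √9988 = 2*√2497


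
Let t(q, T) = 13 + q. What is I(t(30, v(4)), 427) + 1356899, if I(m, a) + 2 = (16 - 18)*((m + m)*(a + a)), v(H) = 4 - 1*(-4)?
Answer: 1210009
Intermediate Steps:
v(H) = 8 (v(H) = 4 + 4 = 8)
I(m, a) = -2 - 8*a*m (I(m, a) = -2 + (16 - 18)*((m + m)*(a + a)) = -2 - 2*2*m*2*a = -2 - 8*a*m)
I(t(30, v(4)), 427) + 1356899 = (-2 - 8*427*(13 + 30)) + 1356899 = (-2 - 8*427*43) + 1356899 = (-2 - 146888) + 1356899 = -146890 + 1356899 = 1210009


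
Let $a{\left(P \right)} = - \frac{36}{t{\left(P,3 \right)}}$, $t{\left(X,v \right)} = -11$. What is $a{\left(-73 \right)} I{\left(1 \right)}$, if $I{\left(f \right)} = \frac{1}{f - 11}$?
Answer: $- \frac{18}{55} \approx -0.32727$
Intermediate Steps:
$I{\left(f \right)} = \frac{1}{-11 + f}$
$a{\left(P \right)} = \frac{36}{11}$ ($a{\left(P \right)} = - \frac{36}{-11} = \left(-36\right) \left(- \frac{1}{11}\right) = \frac{36}{11}$)
$a{\left(-73 \right)} I{\left(1 \right)} = \frac{36}{11 \left(-11 + 1\right)} = \frac{36}{11 \left(-10\right)} = \frac{36}{11} \left(- \frac{1}{10}\right) = - \frac{18}{55}$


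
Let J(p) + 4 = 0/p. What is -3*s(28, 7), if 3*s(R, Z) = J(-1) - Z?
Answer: 11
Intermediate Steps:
J(p) = -4 (J(p) = -4 + 0/p = -4 + 0 = -4)
s(R, Z) = -4/3 - Z/3 (s(R, Z) = (-4 - Z)/3 = -4/3 - Z/3)
-3*s(28, 7) = -3*(-4/3 - 1/3*7) = -3*(-4/3 - 7/3) = -3*(-11/3) = 11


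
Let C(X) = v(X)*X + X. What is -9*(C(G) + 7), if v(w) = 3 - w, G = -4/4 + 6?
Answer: -18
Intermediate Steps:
G = 5 (G = -4*¼ + 6 = -1 + 6 = 5)
C(X) = X + X*(3 - X) (C(X) = (3 - X)*X + X = X*(3 - X) + X = X + X*(3 - X))
-9*(C(G) + 7) = -9*(5*(4 - 1*5) + 7) = -9*(5*(4 - 5) + 7) = -9*(5*(-1) + 7) = -9*(-5 + 7) = -9*2 = -18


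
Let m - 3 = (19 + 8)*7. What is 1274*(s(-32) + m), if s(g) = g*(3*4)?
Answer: -244608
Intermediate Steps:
s(g) = 12*g (s(g) = g*12 = 12*g)
m = 192 (m = 3 + (19 + 8)*7 = 3 + 27*7 = 3 + 189 = 192)
1274*(s(-32) + m) = 1274*(12*(-32) + 192) = 1274*(-384 + 192) = 1274*(-192) = -244608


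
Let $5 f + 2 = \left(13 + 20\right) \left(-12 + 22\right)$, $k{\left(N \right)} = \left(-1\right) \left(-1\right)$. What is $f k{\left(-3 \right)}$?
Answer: $\frac{328}{5} \approx 65.6$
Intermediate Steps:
$k{\left(N \right)} = 1$
$f = \frac{328}{5}$ ($f = - \frac{2}{5} + \frac{\left(13 + 20\right) \left(-12 + 22\right)}{5} = - \frac{2}{5} + \frac{33 \cdot 10}{5} = - \frac{2}{5} + \frac{1}{5} \cdot 330 = - \frac{2}{5} + 66 = \frac{328}{5} \approx 65.6$)
$f k{\left(-3 \right)} = \frac{328}{5} \cdot 1 = \frac{328}{5}$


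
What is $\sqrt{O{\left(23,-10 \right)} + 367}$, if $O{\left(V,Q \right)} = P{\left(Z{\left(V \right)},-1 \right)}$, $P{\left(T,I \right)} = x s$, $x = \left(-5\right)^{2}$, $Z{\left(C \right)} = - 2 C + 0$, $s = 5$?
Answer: $2 \sqrt{123} \approx 22.181$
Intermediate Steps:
$Z{\left(C \right)} = - 2 C$
$x = 25$
$P{\left(T,I \right)} = 125$ ($P{\left(T,I \right)} = 25 \cdot 5 = 125$)
$O{\left(V,Q \right)} = 125$
$\sqrt{O{\left(23,-10 \right)} + 367} = \sqrt{125 + 367} = \sqrt{492} = 2 \sqrt{123}$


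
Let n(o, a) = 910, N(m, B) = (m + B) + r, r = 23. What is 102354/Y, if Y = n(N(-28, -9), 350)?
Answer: 7311/65 ≈ 112.48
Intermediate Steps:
N(m, B) = 23 + B + m (N(m, B) = (m + B) + 23 = (B + m) + 23 = 23 + B + m)
Y = 910
102354/Y = 102354/910 = 102354*(1/910) = 7311/65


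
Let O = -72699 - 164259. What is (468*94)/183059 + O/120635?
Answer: -38070319602/22083322465 ≈ -1.7239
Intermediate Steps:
O = -236958
(468*94)/183059 + O/120635 = (468*94)/183059 - 236958/120635 = 43992*(1/183059) - 236958*1/120635 = 43992/183059 - 236958/120635 = -38070319602/22083322465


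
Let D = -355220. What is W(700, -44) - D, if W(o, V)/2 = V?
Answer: 355132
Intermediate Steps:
W(o, V) = 2*V
W(700, -44) - D = 2*(-44) - 1*(-355220) = -88 + 355220 = 355132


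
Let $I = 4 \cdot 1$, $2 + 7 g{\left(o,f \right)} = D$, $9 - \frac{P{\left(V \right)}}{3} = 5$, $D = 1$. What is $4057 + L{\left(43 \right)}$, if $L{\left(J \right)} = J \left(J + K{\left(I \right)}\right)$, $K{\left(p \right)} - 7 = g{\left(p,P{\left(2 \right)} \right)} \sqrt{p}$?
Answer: $\frac{43363}{7} \approx 6194.7$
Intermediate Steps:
$P{\left(V \right)} = 12$ ($P{\left(V \right)} = 27 - 15 = 12$)
$g{\left(o,f \right)} = - \frac{1}{7}$ ($g{\left(o,f \right)} = - \frac{2}{7} + \frac{1}{7} \cdot 1 = - \frac{2}{7} + \frac{1}{7} = - \frac{1}{7}$)
$I = 4$
$K{\left(p \right)} = 7 - \frac{\sqrt{p}}{7}$
$L{\left(J \right)} = J \left(\frac{47}{7} + J\right)$ ($L{\left(J \right)} = J \left(J + \left(7 - \frac{\sqrt{4}}{7}\right)\right) = J \left(J + \left(7 - \frac{2}{7}\right)\right) = J \left(J + \frac{47}{7}\right) = J \left(\frac{47}{7} + J\right)$)
$4057 + L{\left(43 \right)} = 4057 + \frac{1}{7} \cdot 43 \left(47 + 7 \cdot 43\right) = 4057 + \frac{1}{7} \cdot 43 \left(47 + 301\right) = 4057 + \frac{1}{7} \cdot 43 \cdot 348 = 4057 + \frac{14964}{7} = \frac{43363}{7}$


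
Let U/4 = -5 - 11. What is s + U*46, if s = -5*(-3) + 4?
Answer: -2925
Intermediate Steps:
U = -64 (U = 4*(-5 - 11) = 4*(-16) = -64)
s = 19 (s = 15 + 4 = 19)
s + U*46 = 19 - 64*46 = 19 - 2944 = -2925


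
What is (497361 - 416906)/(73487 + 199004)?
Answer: 80455/272491 ≈ 0.29526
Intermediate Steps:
(497361 - 416906)/(73487 + 199004) = 80455/272491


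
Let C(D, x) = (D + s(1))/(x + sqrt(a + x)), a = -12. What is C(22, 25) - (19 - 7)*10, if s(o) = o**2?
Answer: -72865/612 - 23*sqrt(13)/612 ≈ -119.20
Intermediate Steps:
C(D, x) = (1 + D)/(x + sqrt(-12 + x)) (C(D, x) = (D + 1**2)/(x + sqrt(-12 + x)) = (D + 1)/(x + sqrt(-12 + x)) = (1 + D)/(x + sqrt(-12 + x)))
C(22, 25) - (19 - 7)*10 = (1 + 22)/(25 + sqrt(-12 + 25)) - (19 - 7)*10 = 23/(25 + sqrt(13)) - 12*10 = 23/(25 + sqrt(13)) - 1*120 = 23/(25 + sqrt(13)) - 120 = -120 + 23/(25 + sqrt(13))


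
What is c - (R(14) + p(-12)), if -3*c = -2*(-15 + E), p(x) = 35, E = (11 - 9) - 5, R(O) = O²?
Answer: -243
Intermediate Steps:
E = -3 (E = 2 - 5 = -3)
c = -12 (c = -(-2)*(-15 - 3)/3 = -(-2)*(-18)/3 = -⅓*36 = -12)
c - (R(14) + p(-12)) = -12 - (14² + 35) = -12 - (196 + 35) = -12 - 1*231 = -12 - 231 = -243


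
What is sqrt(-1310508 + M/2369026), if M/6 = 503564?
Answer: 2*I*sqrt(459683510612259714)/1184513 ≈ 1144.8*I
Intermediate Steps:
M = 3021384 (M = 6*503564 = 3021384)
sqrt(-1310508 + M/2369026) = sqrt(-1310508 + 3021384/2369026) = sqrt(-1310508 + 3021384*(1/2369026)) = sqrt(-1310508 + 1510692/1184513) = sqrt(-1552312251912/1184513) = 2*I*sqrt(459683510612259714)/1184513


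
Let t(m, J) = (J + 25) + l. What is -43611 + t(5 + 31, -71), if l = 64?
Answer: -43593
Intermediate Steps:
t(m, J) = 89 + J (t(m, J) = (J + 25) + 64 = (25 + J) + 64 = 89 + J)
-43611 + t(5 + 31, -71) = -43611 + (89 - 71) = -43611 + 18 = -43593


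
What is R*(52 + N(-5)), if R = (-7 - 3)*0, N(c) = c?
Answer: 0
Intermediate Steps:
R = 0 (R = -10*0 = 0)
R*(52 + N(-5)) = 0*(52 - 5) = 0*47 = 0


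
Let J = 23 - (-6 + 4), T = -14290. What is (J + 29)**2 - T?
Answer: 17206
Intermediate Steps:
J = 25 (J = 23 - 1*(-2) = 23 + 2 = 25)
(J + 29)**2 - T = (25 + 29)**2 - 1*(-14290) = 54**2 + 14290 = 2916 + 14290 = 17206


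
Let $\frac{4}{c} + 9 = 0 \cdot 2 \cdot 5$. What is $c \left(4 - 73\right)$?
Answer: $\frac{92}{3} \approx 30.667$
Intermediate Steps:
$c = - \frac{4}{9}$ ($c = \frac{4}{-9 + 0 \cdot 2 \cdot 5} = \frac{4}{-9 + 0 \cdot 5} = \frac{4}{-9 + 0} = \frac{4}{-9} = 4 \left(- \frac{1}{9}\right) = - \frac{4}{9} \approx -0.44444$)
$c \left(4 - 73\right) = - \frac{4 \left(4 - 73\right)}{9} = \left(- \frac{4}{9}\right) \left(-69\right) = \frac{92}{3}$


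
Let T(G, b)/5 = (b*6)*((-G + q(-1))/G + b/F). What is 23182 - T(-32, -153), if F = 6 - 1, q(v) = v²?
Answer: -1952087/16 ≈ -1.2201e+5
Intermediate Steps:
F = 5
T(G, b) = 30*b*(b/5 + (1 - G)/G) (T(G, b) = 5*((b*6)*((-G + (-1)²)/G + b/5)) = 5*((6*b)*((-G + 1)/G + b*(⅕))) = 5*((6*b)*((1 - G)/G + b/5)) = 5*((6*b)*(b/5 + (1 - G)/G)) = 5*(6*b*(b/5 + (1 - G)/G)) = 30*b*(b/5 + (1 - G)/G))
23182 - T(-32, -153) = 23182 - 6*(-153)*(5 - 5*(-32) - 32*(-153))/(-32) = 23182 - 6*(-153)*(-1)*(5 + 160 + 4896)/32 = 23182 - 6*(-153)*(-1)*5061/32 = 23182 - 1*2322999/16 = 23182 - 2322999/16 = -1952087/16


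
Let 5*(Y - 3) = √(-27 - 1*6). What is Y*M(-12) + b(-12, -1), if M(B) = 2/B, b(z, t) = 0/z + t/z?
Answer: -5/12 - I*√33/30 ≈ -0.41667 - 0.19149*I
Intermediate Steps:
b(z, t) = t/z (b(z, t) = 0 + t/z = t/z)
Y = 3 + I*√33/5 (Y = 3 + √(-27 - 1*6)/5 = 3 + √(-27 - 6)/5 = 3 + √(-33)/5 = 3 + (I*√33)/5 = 3 + I*√33/5 ≈ 3.0 + 1.1489*I)
Y*M(-12) + b(-12, -1) = (3 + I*√33/5)*(2/(-12)) - 1/(-12) = (3 + I*√33/5)*(2*(-1/12)) - 1*(-1/12) = (3 + I*√33/5)*(-⅙) + 1/12 = (-½ - I*√33/30) + 1/12 = -5/12 - I*√33/30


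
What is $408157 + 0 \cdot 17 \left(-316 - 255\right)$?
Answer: $408157$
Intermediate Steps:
$408157 + 0 \cdot 17 \left(-316 - 255\right) = 408157 + 0 \left(-571\right) = 408157 + 0 = 408157$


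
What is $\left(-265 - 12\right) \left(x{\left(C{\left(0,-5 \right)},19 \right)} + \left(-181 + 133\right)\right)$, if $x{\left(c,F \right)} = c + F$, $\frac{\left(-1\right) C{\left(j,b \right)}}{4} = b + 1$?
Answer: $3601$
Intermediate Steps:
$C{\left(j,b \right)} = -4 - 4 b$ ($C{\left(j,b \right)} = - 4 \left(b + 1\right) = - 4 \left(1 + b\right) = -4 - 4 b$)
$x{\left(c,F \right)} = F + c$
$\left(-265 - 12\right) \left(x{\left(C{\left(0,-5 \right)},19 \right)} + \left(-181 + 133\right)\right) = \left(-265 - 12\right) \left(\left(19 - -16\right) + \left(-181 + 133\right)\right) = - 277 \left(\left(19 + \left(-4 + 20\right)\right) - 48\right) = - 277 \left(\left(19 + 16\right) - 48\right) = - 277 \left(35 - 48\right) = \left(-277\right) \left(-13\right) = 3601$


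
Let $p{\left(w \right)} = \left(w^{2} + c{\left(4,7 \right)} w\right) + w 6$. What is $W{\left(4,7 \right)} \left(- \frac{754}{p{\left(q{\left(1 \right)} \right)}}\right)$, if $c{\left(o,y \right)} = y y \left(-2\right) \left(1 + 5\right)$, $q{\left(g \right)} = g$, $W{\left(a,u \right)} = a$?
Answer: $\frac{3016}{581} \approx 5.191$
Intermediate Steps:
$c{\left(o,y \right)} = - 12 y^{2}$ ($c{\left(o,y \right)} = y^{2} \left(-2\right) 6 = - 2 y^{2} \cdot 6 = - 12 y^{2}$)
$p{\left(w \right)} = w^{2} - 582 w$ ($p{\left(w \right)} = \left(w^{2} + - 12 \cdot 7^{2} w\right) + w 6 = \left(w^{2} + \left(-12\right) 49 w\right) + 6 w = \left(w^{2} - 588 w\right) + 6 w = w^{2} - 582 w$)
$W{\left(4,7 \right)} \left(- \frac{754}{p{\left(q{\left(1 \right)} \right)}}\right) = 4 \left(- \frac{754}{1 \left(-582 + 1\right)}\right) = 4 \left(- \frac{754}{1 \left(-581\right)}\right) = 4 \left(- \frac{754}{-581}\right) = 4 \left(\left(-754\right) \left(- \frac{1}{581}\right)\right) = 4 \cdot \frac{754}{581} = \frac{3016}{581}$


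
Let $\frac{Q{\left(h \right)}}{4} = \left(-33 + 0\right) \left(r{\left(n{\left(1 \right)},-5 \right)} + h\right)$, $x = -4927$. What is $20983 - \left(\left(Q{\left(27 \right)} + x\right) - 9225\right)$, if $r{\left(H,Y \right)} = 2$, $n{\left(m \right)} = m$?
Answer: $38963$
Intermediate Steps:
$Q{\left(h \right)} = -264 - 132 h$ ($Q{\left(h \right)} = 4 \left(-33 + 0\right) \left(2 + h\right) = 4 \left(- 33 \left(2 + h\right)\right) = 4 \left(-66 - 33 h\right) = -264 - 132 h$)
$20983 - \left(\left(Q{\left(27 \right)} + x\right) - 9225\right) = 20983 - \left(\left(\left(-264 - 3564\right) - 4927\right) - 9225\right) = 20983 - \left(\left(-3828 - 4927\right) - 9225\right) = 20983 - \left(-8755 - 9225\right) = 20983 - -17980 = 20983 + 17980 = 38963$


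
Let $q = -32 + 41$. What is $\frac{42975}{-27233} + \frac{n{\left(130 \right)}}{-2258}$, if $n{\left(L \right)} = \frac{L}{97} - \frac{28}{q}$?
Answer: $- \frac{42335839466}{26841307761} \approx -1.5773$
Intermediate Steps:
$q = 9$
$n{\left(L \right)} = - \frac{28}{9} + \frac{L}{97}$ ($n{\left(L \right)} = \frac{L}{97} - \frac{28}{9} = - \frac{28}{9} + \frac{L}{97}$)
$\frac{42975}{-27233} + \frac{n{\left(130 \right)}}{-2258} = \frac{42975}{-27233} + \frac{- \frac{28}{9} + \frac{1}{97} \cdot 130}{-2258} = 42975 \left(- \frac{1}{27233}\right) + \left(- \frac{28}{9} + \frac{130}{97}\right) \left(- \frac{1}{2258}\right) = - \frac{42975}{27233} - - \frac{773}{985617} = - \frac{42975}{27233} + \frac{773}{985617} = - \frac{42335839466}{26841307761}$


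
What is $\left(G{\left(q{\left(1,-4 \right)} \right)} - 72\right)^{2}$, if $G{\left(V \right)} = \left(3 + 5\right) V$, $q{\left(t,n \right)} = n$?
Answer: $10816$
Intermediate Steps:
$G{\left(V \right)} = 8 V$
$\left(G{\left(q{\left(1,-4 \right)} \right)} - 72\right)^{2} = \left(8 \left(-4\right) - 72\right)^{2} = \left(-32 - 72\right)^{2} = \left(-104\right)^{2} = 10816$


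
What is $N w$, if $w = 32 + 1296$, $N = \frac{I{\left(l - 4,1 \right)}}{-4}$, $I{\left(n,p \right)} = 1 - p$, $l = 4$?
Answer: $0$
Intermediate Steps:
$N = 0$ ($N = \frac{1 - 1}{-4} = \left(1 - 1\right) \left(- \frac{1}{4}\right) = 0 \left(- \frac{1}{4}\right) = 0$)
$w = 1328$
$N w = 0 \cdot 1328 = 0$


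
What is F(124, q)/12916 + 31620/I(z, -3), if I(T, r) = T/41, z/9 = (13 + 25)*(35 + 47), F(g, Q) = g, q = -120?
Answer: 8510182/184053 ≈ 46.238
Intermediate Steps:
z = 28044 (z = 9*((13 + 25)*(35 + 47)) = 9*(38*82) = 9*3116 = 28044)
I(T, r) = T/41 (I(T, r) = T*(1/41) = T/41)
F(124, q)/12916 + 31620/I(z, -3) = 124/12916 + 31620/(((1/41)*28044)) = 124*(1/12916) + 31620/684 = 31/3229 + 31620*(1/684) = 31/3229 + 2635/57 = 8510182/184053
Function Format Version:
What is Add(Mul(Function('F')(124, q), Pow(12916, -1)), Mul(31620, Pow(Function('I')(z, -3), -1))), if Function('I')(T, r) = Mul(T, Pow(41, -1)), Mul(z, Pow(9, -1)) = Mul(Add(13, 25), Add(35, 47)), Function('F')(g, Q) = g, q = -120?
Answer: Rational(8510182, 184053) ≈ 46.238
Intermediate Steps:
z = 28044 (z = Mul(9, Mul(Add(13, 25), Add(35, 47))) = Mul(9, Mul(38, 82)) = Mul(9, 3116) = 28044)
Function('I')(T, r) = Mul(Rational(1, 41), T) (Function('I')(T, r) = Mul(T, Rational(1, 41)) = Mul(Rational(1, 41), T))
Add(Mul(Function('F')(124, q), Pow(12916, -1)), Mul(31620, Pow(Function('I')(z, -3), -1))) = Add(Mul(124, Pow(12916, -1)), Mul(31620, Pow(Mul(Rational(1, 41), 28044), -1))) = Add(Mul(124, Rational(1, 12916)), Mul(31620, Pow(684, -1))) = Add(Rational(31, 3229), Mul(31620, Rational(1, 684))) = Add(Rational(31, 3229), Rational(2635, 57)) = Rational(8510182, 184053)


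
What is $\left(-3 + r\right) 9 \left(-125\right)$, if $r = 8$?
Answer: $-5625$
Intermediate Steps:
$\left(-3 + r\right) 9 \left(-125\right) = \left(-3 + 8\right) 9 \left(-125\right) = 5 \cdot 9 \left(-125\right) = 45 \left(-125\right) = -5625$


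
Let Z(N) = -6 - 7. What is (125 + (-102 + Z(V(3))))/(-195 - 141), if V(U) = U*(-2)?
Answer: -5/168 ≈ -0.029762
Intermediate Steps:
V(U) = -2*U
Z(N) = -13
(125 + (-102 + Z(V(3))))/(-195 - 141) = (125 + (-102 - 13))/(-195 - 141) = (125 - 115)/(-336) = 10*(-1/336) = -5/168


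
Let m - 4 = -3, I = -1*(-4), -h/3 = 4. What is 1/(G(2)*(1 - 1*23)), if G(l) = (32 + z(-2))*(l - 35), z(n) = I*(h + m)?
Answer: -1/8712 ≈ -0.00011478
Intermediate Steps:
h = -12 (h = -3*4 = -12)
I = 4
m = 1 (m = 4 - 3 = 1)
z(n) = -44 (z(n) = 4*(-12 + 1) = 4*(-11) = -44)
G(l) = 420 - 12*l (G(l) = (32 - 44)*(l - 35) = -12*(-35 + l) = 420 - 12*l)
1/(G(2)*(1 - 1*23)) = 1/((420 - 12*2)*(1 - 1*23)) = 1/((420 - 24)*(1 - 23)) = 1/(396*(-22)) = 1/(-8712) = -1/8712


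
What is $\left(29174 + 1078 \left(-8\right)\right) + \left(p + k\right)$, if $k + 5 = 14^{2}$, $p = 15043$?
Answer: $35784$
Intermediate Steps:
$k = 191$ ($k = -5 + 14^{2} = -5 + 196 = 191$)
$\left(29174 + 1078 \left(-8\right)\right) + \left(p + k\right) = \left(29174 + 1078 \left(-8\right)\right) + \left(15043 + 191\right) = \left(29174 - 8624\right) + 15234 = 20550 + 15234 = 35784$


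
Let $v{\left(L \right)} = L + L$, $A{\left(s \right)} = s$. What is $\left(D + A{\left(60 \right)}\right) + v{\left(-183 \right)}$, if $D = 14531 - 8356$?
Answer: $5869$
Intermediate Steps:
$v{\left(L \right)} = 2 L$
$D = 6175$
$\left(D + A{\left(60 \right)}\right) + v{\left(-183 \right)} = \left(6175 + 60\right) + 2 \left(-183\right) = 6235 - 366 = 5869$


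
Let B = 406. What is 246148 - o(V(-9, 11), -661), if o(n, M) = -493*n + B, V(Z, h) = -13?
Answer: 239333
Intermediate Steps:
o(n, M) = 406 - 493*n (o(n, M) = -493*n + 406 = 406 - 493*n)
246148 - o(V(-9, 11), -661) = 246148 - (406 - 493*(-13)) = 246148 - (406 + 6409) = 246148 - 1*6815 = 246148 - 6815 = 239333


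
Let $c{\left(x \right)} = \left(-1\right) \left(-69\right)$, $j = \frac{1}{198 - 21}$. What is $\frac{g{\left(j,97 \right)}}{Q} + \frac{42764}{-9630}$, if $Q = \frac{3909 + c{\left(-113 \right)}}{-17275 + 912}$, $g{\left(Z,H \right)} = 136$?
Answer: $- \frac{35294786}{62595} \approx -563.86$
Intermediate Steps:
$j = \frac{1}{177} \approx 0.0056497$
$c{\left(x \right)} = 69$
$Q = - \frac{3978}{16363}$ ($Q = \frac{3909 + 69}{-17275 + 912} = \frac{3978}{-16363} = 3978 \left(- \frac{1}{16363}\right) = - \frac{3978}{16363} \approx -0.24311$)
$\frac{g{\left(j,97 \right)}}{Q} + \frac{42764}{-9630} = \frac{136}{- \frac{3978}{16363}} + \frac{42764}{-9630} = 136 \left(- \frac{16363}{3978}\right) + 42764 \left(- \frac{1}{9630}\right) = - \frac{65452}{117} - \frac{21382}{4815} = - \frac{35294786}{62595}$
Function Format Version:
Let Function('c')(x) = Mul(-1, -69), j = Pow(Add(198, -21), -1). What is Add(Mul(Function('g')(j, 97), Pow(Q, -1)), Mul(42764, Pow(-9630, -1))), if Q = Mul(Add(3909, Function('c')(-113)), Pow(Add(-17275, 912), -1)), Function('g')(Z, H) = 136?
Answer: Rational(-35294786, 62595) ≈ -563.86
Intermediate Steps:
j = Rational(1, 177) (j = Pow(177, -1) = Rational(1, 177) ≈ 0.0056497)
Function('c')(x) = 69
Q = Rational(-3978, 16363) (Q = Mul(Add(3909, 69), Pow(Add(-17275, 912), -1)) = Mul(3978, Pow(-16363, -1)) = Mul(3978, Rational(-1, 16363)) = Rational(-3978, 16363) ≈ -0.24311)
Add(Mul(Function('g')(j, 97), Pow(Q, -1)), Mul(42764, Pow(-9630, -1))) = Add(Mul(136, Pow(Rational(-3978, 16363), -1)), Mul(42764, Pow(-9630, -1))) = Add(Mul(136, Rational(-16363, 3978)), Mul(42764, Rational(-1, 9630))) = Add(Rational(-65452, 117), Rational(-21382, 4815)) = Rational(-35294786, 62595)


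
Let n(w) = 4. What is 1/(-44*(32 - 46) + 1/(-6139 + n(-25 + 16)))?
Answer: 6135/3779159 ≈ 0.0016234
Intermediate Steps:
1/(-44*(32 - 46) + 1/(-6139 + n(-25 + 16))) = 1/(-44*(32 - 46) + 1/(-6139 + 4)) = 1/(-44*(-14) + 1/(-6135)) = 1/(616 - 1/6135) = 1/(3779159/6135) = 6135/3779159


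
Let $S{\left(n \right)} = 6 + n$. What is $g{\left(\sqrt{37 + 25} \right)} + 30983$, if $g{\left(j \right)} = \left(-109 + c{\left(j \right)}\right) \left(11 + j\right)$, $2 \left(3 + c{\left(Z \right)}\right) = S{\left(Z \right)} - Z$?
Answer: $29784 - 109 \sqrt{62} \approx 28926.0$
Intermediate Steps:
$c{\left(Z \right)} = 0$ ($c{\left(Z \right)} = -3 + \frac{\left(6 + Z\right) - Z}{2} = -3 + \frac{1}{2} \cdot 6 = -3 + 3 = 0$)
$g{\left(j \right)} = -1199 - 109 j$ ($g{\left(j \right)} = \left(-109 + 0\right) \left(11 + j\right) = - 109 \left(11 + j\right) = -1199 - 109 j$)
$g{\left(\sqrt{37 + 25} \right)} + 30983 = \left(-1199 - 109 \sqrt{37 + 25}\right) + 30983 = \left(-1199 - 109 \sqrt{62}\right) + 30983 = 29784 - 109 \sqrt{62}$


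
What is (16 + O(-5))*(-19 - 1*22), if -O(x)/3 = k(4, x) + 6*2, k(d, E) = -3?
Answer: 451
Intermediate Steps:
O(x) = -27 (O(x) = -3*(-3 + 6*2) = -3*(-3 + 12) = -3*9 = -27)
(16 + O(-5))*(-19 - 1*22) = (16 - 27)*(-19 - 1*22) = -11*(-19 - 22) = -11*(-41) = 451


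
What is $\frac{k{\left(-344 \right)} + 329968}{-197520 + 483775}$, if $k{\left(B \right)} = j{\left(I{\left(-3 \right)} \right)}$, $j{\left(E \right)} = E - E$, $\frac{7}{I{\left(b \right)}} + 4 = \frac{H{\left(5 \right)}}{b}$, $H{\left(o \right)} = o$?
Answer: $\frac{329968}{286255} \approx 1.1527$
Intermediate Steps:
$I{\left(b \right)} = \frac{7}{-4 + \frac{5}{b}}$
$j{\left(E \right)} = 0$
$k{\left(B \right)} = 0$
$\frac{k{\left(-344 \right)} + 329968}{-197520 + 483775} = \frac{0 + 329968}{-197520 + 483775} = \frac{329968}{286255}$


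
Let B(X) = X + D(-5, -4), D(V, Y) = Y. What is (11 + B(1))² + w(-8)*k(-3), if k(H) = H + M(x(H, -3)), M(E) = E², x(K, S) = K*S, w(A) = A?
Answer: -560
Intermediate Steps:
B(X) = -4 + X (B(X) = X - 4 = -4 + X)
k(H) = H + 9*H² (k(H) = H + (H*(-3))² = H + (-3*H)² = H + 9*H²)
(11 + B(1))² + w(-8)*k(-3) = (11 + (-4 + 1))² - (-24)*(1 + 9*(-3)) = (11 - 3)² - (-24)*(1 - 27) = 8² - (-24)*(-26) = 64 - 8*78 = 64 - 624 = -560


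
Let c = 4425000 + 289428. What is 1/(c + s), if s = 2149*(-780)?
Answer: 1/3038208 ≈ 3.2914e-7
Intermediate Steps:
c = 4714428
s = -1676220
1/(c + s) = 1/(4714428 - 1676220) = 1/3038208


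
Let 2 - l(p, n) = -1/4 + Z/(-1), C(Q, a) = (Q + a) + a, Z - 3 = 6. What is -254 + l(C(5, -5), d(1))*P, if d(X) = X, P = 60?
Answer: 421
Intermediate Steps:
Z = 9 (Z = 3 + 6 = 9)
C(Q, a) = Q + 2*a
l(p, n) = 45/4 (l(p, n) = 2 - (-1/4 + 9/(-1)) = 2 - (-1*¼ + 9*(-1)) = 2 - (-¼ - 9) = 2 - 1*(-37/4) = 2 + 37/4 = 45/4)
-254 + l(C(5, -5), d(1))*P = -254 + (45/4)*60 = -254 + 675 = 421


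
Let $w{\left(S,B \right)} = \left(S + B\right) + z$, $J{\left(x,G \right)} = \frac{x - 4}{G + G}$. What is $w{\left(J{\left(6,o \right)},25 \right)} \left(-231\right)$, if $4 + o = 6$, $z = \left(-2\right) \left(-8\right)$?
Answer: $- \frac{19173}{2} \approx -9586.5$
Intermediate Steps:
$z = 16$
$o = 2$ ($o = -4 + 6 = 2$)
$J{\left(x,G \right)} = \frac{-4 + x}{2 G}$
$w{\left(S,B \right)} = 16 + B + S$ ($w{\left(S,B \right)} = \left(S + B\right) + 16 = \left(B + S\right) + 16 = 16 + B + S$)
$w{\left(J{\left(6,o \right)},25 \right)} \left(-231\right) = \left(16 + 25 + \frac{-4 + 6}{2 \cdot 2}\right) \left(-231\right) = \left(16 + 25 + \frac{1}{2} \cdot \frac{1}{2} \cdot 2\right) \left(-231\right) = \left(16 + 25 + \frac{1}{2}\right) \left(-231\right) = \frac{83}{2} \left(-231\right) = - \frac{19173}{2}$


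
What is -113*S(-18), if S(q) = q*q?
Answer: -36612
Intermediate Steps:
S(q) = q²
-113*S(-18) = -113*(-18)² = -113*324 = -36612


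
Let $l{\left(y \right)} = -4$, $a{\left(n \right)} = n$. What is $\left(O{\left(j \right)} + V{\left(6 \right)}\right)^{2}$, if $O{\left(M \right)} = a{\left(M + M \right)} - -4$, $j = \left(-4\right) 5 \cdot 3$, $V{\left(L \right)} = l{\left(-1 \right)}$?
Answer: $14400$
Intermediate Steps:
$V{\left(L \right)} = -4$
$j = -60$ ($j = \left(-20\right) 3 = -60$)
$O{\left(M \right)} = 4 + 2 M$ ($O{\left(M \right)} = \left(M + M\right) - -4 = 2 M + 4 = 4 + 2 M$)
$\left(O{\left(j \right)} + V{\left(6 \right)}\right)^{2} = \left(\left(4 + 2 \left(-60\right)\right) - 4\right)^{2} = \left(\left(4 - 120\right) - 4\right)^{2} = \left(-116 - 4\right)^{2} = \left(-120\right)^{2} = 14400$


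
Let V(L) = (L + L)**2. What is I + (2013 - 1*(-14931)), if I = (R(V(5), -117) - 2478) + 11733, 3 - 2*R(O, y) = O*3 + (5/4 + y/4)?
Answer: 52129/2 ≈ 26065.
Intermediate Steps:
V(L) = 4*L**2 (V(L) = (2*L)**2 = 4*L**2)
R(O, y) = 7/8 - 3*O/2 - y/8 (R(O, y) = 3/2 - (O*3 + (5/4 + y/4))/2 = 3/2 - (3*O + (5*(1/4) + y*(1/4)))/2 = 3/2 - (3*O + (5/4 + y/4))/2 = 3/2 - (5/4 + 3*O + y/4)/2 = 3/2 + (-5/8 - 3*O/2 - y/8) = 7/8 - 3*O/2 - y/8)
I = 18241/2 (I = ((7/8 - 6*5**2 - 1/8*(-117)) - 2478) + 11733 = ((7/8 - 6*25 + 117/8) - 2478) + 11733 = ((7/8 - 3/2*100 + 117/8) - 2478) + 11733 = ((7/8 - 150 + 117/8) - 2478) + 11733 = (-269/2 - 2478) + 11733 = -5225/2 + 11733 = 18241/2 ≈ 9120.5)
I + (2013 - 1*(-14931)) = 18241/2 + (2013 - 1*(-14931)) = 18241/2 + (2013 + 14931) = 18241/2 + 16944 = 52129/2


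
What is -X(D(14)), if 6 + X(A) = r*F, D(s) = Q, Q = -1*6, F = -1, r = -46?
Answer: -40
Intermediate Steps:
Q = -6
D(s) = -6
X(A) = 40 (X(A) = -6 - 46*(-1) = -6 + 46 = 40)
-X(D(14)) = -1*40 = -40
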